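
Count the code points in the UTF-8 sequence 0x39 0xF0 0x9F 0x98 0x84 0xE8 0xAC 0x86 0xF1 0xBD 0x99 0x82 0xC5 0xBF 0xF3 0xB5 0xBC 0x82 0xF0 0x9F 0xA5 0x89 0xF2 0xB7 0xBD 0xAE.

8

Byte at offset 0: 0x39 = 00111001 → 1-byte char (#1). Advance 1.
Byte at offset 1: 0xF0 = 11110000 → 4-byte char (#2). Advance 4.
Byte at offset 5: 0xE8 = 11101000 → 3-byte char (#3). Advance 3.
Byte at offset 8: 0xF1 = 11110001 → 4-byte char (#4). Advance 4.
Byte at offset 12: 0xC5 = 11000101 → 2-byte char (#5). Advance 2.
Byte at offset 14: 0xF3 = 11110011 → 4-byte char (#6). Advance 4.
Byte at offset 18: 0xF0 = 11110000 → 4-byte char (#7). Advance 4.
Byte at offset 22: 0xF2 = 11110010 → 4-byte char (#8). Advance 4.
Reached end at offset 26 after 8 code points.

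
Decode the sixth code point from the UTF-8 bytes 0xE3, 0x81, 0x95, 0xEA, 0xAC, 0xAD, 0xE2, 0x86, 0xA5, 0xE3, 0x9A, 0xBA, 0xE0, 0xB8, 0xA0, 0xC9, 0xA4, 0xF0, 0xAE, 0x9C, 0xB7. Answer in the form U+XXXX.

U+0264

Offset 0: leading byte 0xE3 = 11100011 → 3-byte char #1 = E3 81 95.
Offset 3: leading byte 0xEA = 11101010 → 3-byte char #2 = EA AC AD.
Offset 6: leading byte 0xE2 = 11100010 → 3-byte char #3 = E2 86 A5.
Offset 9: leading byte 0xE3 = 11100011 → 3-byte char #4 = E3 9A BA.
Offset 12: leading byte 0xE0 = 11100000 → 3-byte char #5 = E0 B8 A0.
Offset 15: leading byte 0xC9 = 11001001 → 2-byte char #6 = C9 A4.
Leading byte 0xC9 = 11001001 matches 110xxxxx → 2-byte sequence.
Byte 1: 0xC9 = 11001001, payload 01001 (5 bits).
Byte 2: 0xA4 = 10100100 (10xxxxxx ✓), payload 100100.
Concatenate: 01001100100 = 0x264 (11 bits → U+0264).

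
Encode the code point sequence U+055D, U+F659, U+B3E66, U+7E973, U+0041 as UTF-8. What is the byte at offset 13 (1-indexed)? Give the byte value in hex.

1-indexed offset 13 is 0-indexed offset 12.
U+055D → 2-byte form D5 9D at offsets 0–1.
U+F659 → 3-byte form EF 99 99 at offsets 2–4.
U+B3E66 → 4-byte form F2 B3 B9 A6 at offsets 5–8.
U+7E973 → 4-byte form F1 BE A5 B3 at offsets 9–12.
Offset 12 falls in char 4's range; it's byte 4 of F1 BE A5 B3 = 0xB3.

0xB3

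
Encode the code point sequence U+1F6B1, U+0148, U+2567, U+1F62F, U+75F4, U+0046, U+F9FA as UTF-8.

F0 9F 9A B1 C5 88 E2 95 A7 F0 9F 98 AF E7 97 B4 46 EF A7 BA

U+1F6B1: 4-byte form → F0 9F 9A B1.
U+0148: 2-byte form → C5 88.
U+2567: 3-byte form → E2 95 A7.
U+1F62F: 4-byte form → F0 9F 98 AF.
U+75F4: 3-byte form → E7 97 B4.
U+0046: 1-byte form → 46.
U+F9FA: 3-byte form → EF A7 BA.
Concatenated (20 bytes): F0 9F 9A B1 C5 88 E2 95 A7 F0 9F 98 AF E7 97 B4 46 EF A7 BA.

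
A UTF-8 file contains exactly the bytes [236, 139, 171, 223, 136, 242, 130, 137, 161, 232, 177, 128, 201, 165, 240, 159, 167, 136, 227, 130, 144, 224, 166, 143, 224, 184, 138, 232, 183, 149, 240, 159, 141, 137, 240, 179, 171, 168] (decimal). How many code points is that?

12

Byte at offset 0: 0xEC = 11101100 → 3-byte char (#1). Advance 3.
Byte at offset 3: 0xDF = 11011111 → 2-byte char (#2). Advance 2.
Byte at offset 5: 0xF2 = 11110010 → 4-byte char (#3). Advance 4.
Byte at offset 9: 0xE8 = 11101000 → 3-byte char (#4). Advance 3.
Byte at offset 12: 0xC9 = 11001001 → 2-byte char (#5). Advance 2.
Byte at offset 14: 0xF0 = 11110000 → 4-byte char (#6). Advance 4.
Byte at offset 18: 0xE3 = 11100011 → 3-byte char (#7). Advance 3.
Byte at offset 21: 0xE0 = 11100000 → 3-byte char (#8). Advance 3.
Byte at offset 24: 0xE0 = 11100000 → 3-byte char (#9). Advance 3.
Byte at offset 27: 0xE8 = 11101000 → 3-byte char (#10). Advance 3.
Byte at offset 30: 0xF0 = 11110000 → 4-byte char (#11). Advance 4.
Byte at offset 34: 0xF0 = 11110000 → 4-byte char (#12). Advance 4.
Reached end at offset 38 after 12 code points.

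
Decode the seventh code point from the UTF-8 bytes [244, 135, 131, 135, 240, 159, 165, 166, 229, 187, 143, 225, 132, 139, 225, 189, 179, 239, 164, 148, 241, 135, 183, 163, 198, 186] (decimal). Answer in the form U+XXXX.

U+47DE3

Offset 0: leading byte 0xF4 = 11110100 → 4-byte char #1 = F4 87 83 87.
Offset 4: leading byte 0xF0 = 11110000 → 4-byte char #2 = F0 9F A5 A6.
Offset 8: leading byte 0xE5 = 11100101 → 3-byte char #3 = E5 BB 8F.
Offset 11: leading byte 0xE1 = 11100001 → 3-byte char #4 = E1 84 8B.
Offset 14: leading byte 0xE1 = 11100001 → 3-byte char #5 = E1 BD B3.
Offset 17: leading byte 0xEF = 11101111 → 3-byte char #6 = EF A4 94.
Offset 20: leading byte 0xF1 = 11110001 → 4-byte char #7 = F1 87 B7 A3.
Leading byte 0xF1 = 11110001 matches 11110xxx → 4-byte sequence.
Byte 1: 0xF1 = 11110001, payload 001 (3 bits).
Byte 2: 0x87 = 10000111 (10xxxxxx ✓), payload 000111.
Byte 3: 0xB7 = 10110111 (10xxxxxx ✓), payload 110111.
Byte 4: 0xA3 = 10100011 (10xxxxxx ✓), payload 100011.
Concatenate: 001000111110111100011 = 0x47DE3 (21 bits → U+47DE3).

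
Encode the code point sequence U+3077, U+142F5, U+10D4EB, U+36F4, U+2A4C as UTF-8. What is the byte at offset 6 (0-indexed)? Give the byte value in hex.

0xB5

U+3077 → 3-byte form E3 81 B7 at offsets 0–2.
U+142F5 → 4-byte form F0 94 8B B5 at offsets 3–6.
Offset 6 falls in char 2's range; it's byte 4 of F0 94 8B B5 = 0xB5.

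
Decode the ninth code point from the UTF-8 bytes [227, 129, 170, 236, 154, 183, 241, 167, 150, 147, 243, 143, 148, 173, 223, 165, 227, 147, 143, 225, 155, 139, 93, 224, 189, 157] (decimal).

U+0F5D

Offset 0: leading byte 0xE3 = 11100011 → 3-byte char #1 = E3 81 AA.
Offset 3: leading byte 0xEC = 11101100 → 3-byte char #2 = EC 9A B7.
Offset 6: leading byte 0xF1 = 11110001 → 4-byte char #3 = F1 A7 96 93.
Offset 10: leading byte 0xF3 = 11110011 → 4-byte char #4 = F3 8F 94 AD.
Offset 14: leading byte 0xDF = 11011111 → 2-byte char #5 = DF A5.
Offset 16: leading byte 0xE3 = 11100011 → 3-byte char #6 = E3 93 8F.
Offset 19: leading byte 0xE1 = 11100001 → 3-byte char #7 = E1 9B 8B.
Offset 22: leading byte 0x5D = 01011101 → 1-byte char #8 = 5D.
Offset 23: leading byte 0xE0 = 11100000 → 3-byte char #9 = E0 BD 9D.
Leading byte 0xE0 = 11100000 matches 1110xxxx → 3-byte sequence.
Byte 1: 0xE0 = 11100000, payload 0000 (4 bits).
Byte 2: 0xBD = 10111101 (10xxxxxx ✓), payload 111101.
Byte 3: 0x9D = 10011101 (10xxxxxx ✓), payload 011101.
Concatenate: 0000111101011101 = 0xF5D (16 bits → U+0F5D).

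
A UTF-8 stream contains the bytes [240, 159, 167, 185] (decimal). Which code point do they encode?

U+1F9F9

Leading byte 0xF0 = 11110000 matches 11110xxx → 4-byte sequence.
Byte 1: 0xF0 = 11110000, payload 000 (3 bits).
Byte 2: 0x9F = 10011111 (10xxxxxx ✓), payload 011111.
Byte 3: 0xA7 = 10100111 (10xxxxxx ✓), payload 100111.
Byte 4: 0xB9 = 10111001 (10xxxxxx ✓), payload 111001.
Concatenate: 000011111100111111001 = 0x1F9F9 (21 bits → U+1F9F9).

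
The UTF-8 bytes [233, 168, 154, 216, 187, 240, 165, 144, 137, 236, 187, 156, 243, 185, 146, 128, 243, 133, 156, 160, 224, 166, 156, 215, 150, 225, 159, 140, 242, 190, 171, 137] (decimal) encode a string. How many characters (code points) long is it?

10

Byte at offset 0: 0xE9 = 11101001 → 3-byte char (#1). Advance 3.
Byte at offset 3: 0xD8 = 11011000 → 2-byte char (#2). Advance 2.
Byte at offset 5: 0xF0 = 11110000 → 4-byte char (#3). Advance 4.
Byte at offset 9: 0xEC = 11101100 → 3-byte char (#4). Advance 3.
Byte at offset 12: 0xF3 = 11110011 → 4-byte char (#5). Advance 4.
Byte at offset 16: 0xF3 = 11110011 → 4-byte char (#6). Advance 4.
Byte at offset 20: 0xE0 = 11100000 → 3-byte char (#7). Advance 3.
Byte at offset 23: 0xD7 = 11010111 → 2-byte char (#8). Advance 2.
Byte at offset 25: 0xE1 = 11100001 → 3-byte char (#9). Advance 3.
Byte at offset 28: 0xF2 = 11110010 → 4-byte char (#10). Advance 4.
Reached end at offset 32 after 10 code points.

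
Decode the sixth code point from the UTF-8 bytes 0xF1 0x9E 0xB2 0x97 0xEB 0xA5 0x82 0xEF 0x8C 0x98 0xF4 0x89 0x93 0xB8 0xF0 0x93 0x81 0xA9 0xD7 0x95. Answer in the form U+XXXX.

U+05D5

Offset 0: leading byte 0xF1 = 11110001 → 4-byte char #1 = F1 9E B2 97.
Offset 4: leading byte 0xEB = 11101011 → 3-byte char #2 = EB A5 82.
Offset 7: leading byte 0xEF = 11101111 → 3-byte char #3 = EF 8C 98.
Offset 10: leading byte 0xF4 = 11110100 → 4-byte char #4 = F4 89 93 B8.
Offset 14: leading byte 0xF0 = 11110000 → 4-byte char #5 = F0 93 81 A9.
Offset 18: leading byte 0xD7 = 11010111 → 2-byte char #6 = D7 95.
Leading byte 0xD7 = 11010111 matches 110xxxxx → 2-byte sequence.
Byte 1: 0xD7 = 11010111, payload 10111 (5 bits).
Byte 2: 0x95 = 10010101 (10xxxxxx ✓), payload 010101.
Concatenate: 10111010101 = 0x5D5 (11 bits → U+05D5).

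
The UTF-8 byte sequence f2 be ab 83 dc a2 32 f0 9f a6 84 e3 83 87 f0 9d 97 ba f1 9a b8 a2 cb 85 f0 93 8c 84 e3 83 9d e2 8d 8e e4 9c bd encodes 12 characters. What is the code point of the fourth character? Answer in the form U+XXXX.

Offset 0: leading byte 0xF2 = 11110010 → 4-byte char #1 = F2 BE AB 83.
Offset 4: leading byte 0xDC = 11011100 → 2-byte char #2 = DC A2.
Offset 6: leading byte 0x32 = 00110010 → 1-byte char #3 = 32.
Offset 7: leading byte 0xF0 = 11110000 → 4-byte char #4 = F0 9F A6 84.
Leading byte 0xF0 = 11110000 matches 11110xxx → 4-byte sequence.
Byte 1: 0xF0 = 11110000, payload 000 (3 bits).
Byte 2: 0x9F = 10011111 (10xxxxxx ✓), payload 011111.
Byte 3: 0xA6 = 10100110 (10xxxxxx ✓), payload 100110.
Byte 4: 0x84 = 10000100 (10xxxxxx ✓), payload 000100.
Concatenate: 000011111100110000100 = 0x1F984 (21 bits → U+1F984).

U+1F984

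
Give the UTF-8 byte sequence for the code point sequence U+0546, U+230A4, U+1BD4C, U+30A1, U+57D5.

D5 86 F0 A3 82 A4 F0 9B B5 8C E3 82 A1 E5 9F 95

U+0546: 2-byte form → D5 86.
U+230A4: 4-byte form → F0 A3 82 A4.
U+1BD4C: 4-byte form → F0 9B B5 8C.
U+30A1: 3-byte form → E3 82 A1.
U+57D5: 3-byte form → E5 9F 95.
Concatenated (16 bytes): D5 86 F0 A3 82 A4 F0 9B B5 8C E3 82 A1 E5 9F 95.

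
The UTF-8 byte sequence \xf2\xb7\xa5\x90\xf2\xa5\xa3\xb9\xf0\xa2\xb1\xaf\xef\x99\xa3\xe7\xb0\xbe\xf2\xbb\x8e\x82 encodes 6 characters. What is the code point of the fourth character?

Offset 0: leading byte 0xF2 = 11110010 → 4-byte char #1 = F2 B7 A5 90.
Offset 4: leading byte 0xF2 = 11110010 → 4-byte char #2 = F2 A5 A3 B9.
Offset 8: leading byte 0xF0 = 11110000 → 4-byte char #3 = F0 A2 B1 AF.
Offset 12: leading byte 0xEF = 11101111 → 3-byte char #4 = EF 99 A3.
Leading byte 0xEF = 11101111 matches 1110xxxx → 3-byte sequence.
Byte 1: 0xEF = 11101111, payload 1111 (4 bits).
Byte 2: 0x99 = 10011001 (10xxxxxx ✓), payload 011001.
Byte 3: 0xA3 = 10100011 (10xxxxxx ✓), payload 100011.
Concatenate: 1111011001100011 = 0xF663 (16 bits → U+F663).

U+F663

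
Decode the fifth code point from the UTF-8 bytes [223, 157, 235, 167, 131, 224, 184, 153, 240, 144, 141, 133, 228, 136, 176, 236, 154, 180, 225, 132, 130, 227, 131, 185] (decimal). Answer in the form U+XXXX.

Offset 0: leading byte 0xDF = 11011111 → 2-byte char #1 = DF 9D.
Offset 2: leading byte 0xEB = 11101011 → 3-byte char #2 = EB A7 83.
Offset 5: leading byte 0xE0 = 11100000 → 3-byte char #3 = E0 B8 99.
Offset 8: leading byte 0xF0 = 11110000 → 4-byte char #4 = F0 90 8D 85.
Offset 12: leading byte 0xE4 = 11100100 → 3-byte char #5 = E4 88 B0.
Leading byte 0xE4 = 11100100 matches 1110xxxx → 3-byte sequence.
Byte 1: 0xE4 = 11100100, payload 0100 (4 bits).
Byte 2: 0x88 = 10001000 (10xxxxxx ✓), payload 001000.
Byte 3: 0xB0 = 10110000 (10xxxxxx ✓), payload 110000.
Concatenate: 0100001000110000 = 0x4230 (16 bits → U+4230).

U+4230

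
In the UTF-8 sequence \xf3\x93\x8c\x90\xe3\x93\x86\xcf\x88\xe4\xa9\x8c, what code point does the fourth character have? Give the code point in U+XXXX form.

Offset 0: leading byte 0xF3 = 11110011 → 4-byte char #1 = F3 93 8C 90.
Offset 4: leading byte 0xE3 = 11100011 → 3-byte char #2 = E3 93 86.
Offset 7: leading byte 0xCF = 11001111 → 2-byte char #3 = CF 88.
Offset 9: leading byte 0xE4 = 11100100 → 3-byte char #4 = E4 A9 8C.
Leading byte 0xE4 = 11100100 matches 1110xxxx → 3-byte sequence.
Byte 1: 0xE4 = 11100100, payload 0100 (4 bits).
Byte 2: 0xA9 = 10101001 (10xxxxxx ✓), payload 101001.
Byte 3: 0x8C = 10001100 (10xxxxxx ✓), payload 001100.
Concatenate: 0100101001001100 = 0x4A4C (16 bits → U+4A4C).

U+4A4C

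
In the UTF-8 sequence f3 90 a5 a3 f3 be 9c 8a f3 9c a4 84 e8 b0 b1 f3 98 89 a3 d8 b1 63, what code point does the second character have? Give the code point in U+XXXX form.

Offset 0: leading byte 0xF3 = 11110011 → 4-byte char #1 = F3 90 A5 A3.
Offset 4: leading byte 0xF3 = 11110011 → 4-byte char #2 = F3 BE 9C 8A.
Leading byte 0xF3 = 11110011 matches 11110xxx → 4-byte sequence.
Byte 1: 0xF3 = 11110011, payload 011 (3 bits).
Byte 2: 0xBE = 10111110 (10xxxxxx ✓), payload 111110.
Byte 3: 0x9C = 10011100 (10xxxxxx ✓), payload 011100.
Byte 4: 0x8A = 10001010 (10xxxxxx ✓), payload 001010.
Concatenate: 011111110011100001010 = 0xFE70A (21 bits → U+FE70A).

U+FE70A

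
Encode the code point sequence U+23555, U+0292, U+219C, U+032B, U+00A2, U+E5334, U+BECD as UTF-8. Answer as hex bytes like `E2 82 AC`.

F0 A3 95 95 CA 92 E2 86 9C CC AB C2 A2 F3 A5 8C B4 EB BB 8D

U+23555: 4-byte form → F0 A3 95 95.
U+0292: 2-byte form → CA 92.
U+219C: 3-byte form → E2 86 9C.
U+032B: 2-byte form → CC AB.
U+00A2: 2-byte form → C2 A2.
U+E5334: 4-byte form → F3 A5 8C B4.
U+BECD: 3-byte form → EB BB 8D.
Concatenated (20 bytes): F0 A3 95 95 CA 92 E2 86 9C CC AB C2 A2 F3 A5 8C B4 EB BB 8D.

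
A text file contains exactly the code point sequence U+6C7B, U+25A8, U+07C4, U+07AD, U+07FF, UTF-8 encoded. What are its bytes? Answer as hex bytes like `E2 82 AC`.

U+6C7B: 3-byte form → E6 B1 BB.
U+25A8: 3-byte form → E2 96 A8.
U+07C4: 2-byte form → DF 84.
U+07AD: 2-byte form → DE AD.
U+07FF: 2-byte form → DF BF.
Concatenated (12 bytes): E6 B1 BB E2 96 A8 DF 84 DE AD DF BF.

E6 B1 BB E2 96 A8 DF 84 DE AD DF BF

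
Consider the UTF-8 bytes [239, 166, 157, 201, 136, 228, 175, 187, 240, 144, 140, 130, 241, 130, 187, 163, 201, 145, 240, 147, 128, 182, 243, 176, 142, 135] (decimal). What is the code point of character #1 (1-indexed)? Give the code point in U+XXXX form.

U+F99D

Offset 0: leading byte 0xEF = 11101111 → 3-byte char #1 = EF A6 9D.
Leading byte 0xEF = 11101111 matches 1110xxxx → 3-byte sequence.
Byte 1: 0xEF = 11101111, payload 1111 (4 bits).
Byte 2: 0xA6 = 10100110 (10xxxxxx ✓), payload 100110.
Byte 3: 0x9D = 10011101 (10xxxxxx ✓), payload 011101.
Concatenate: 1111100110011101 = 0xF99D (16 bits → U+F99D).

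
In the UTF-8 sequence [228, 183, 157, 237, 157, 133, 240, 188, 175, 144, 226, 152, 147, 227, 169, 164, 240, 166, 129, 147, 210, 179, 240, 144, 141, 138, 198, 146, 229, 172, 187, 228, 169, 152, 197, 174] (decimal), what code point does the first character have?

U+4DDD

Offset 0: leading byte 0xE4 = 11100100 → 3-byte char #1 = E4 B7 9D.
Leading byte 0xE4 = 11100100 matches 1110xxxx → 3-byte sequence.
Byte 1: 0xE4 = 11100100, payload 0100 (4 bits).
Byte 2: 0xB7 = 10110111 (10xxxxxx ✓), payload 110111.
Byte 3: 0x9D = 10011101 (10xxxxxx ✓), payload 011101.
Concatenate: 0100110111011101 = 0x4DDD (16 bits → U+4DDD).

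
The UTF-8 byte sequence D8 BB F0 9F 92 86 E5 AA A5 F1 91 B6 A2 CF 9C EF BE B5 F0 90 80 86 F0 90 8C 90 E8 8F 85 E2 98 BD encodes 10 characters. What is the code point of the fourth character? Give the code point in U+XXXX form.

Offset 0: leading byte 0xD8 = 11011000 → 2-byte char #1 = D8 BB.
Offset 2: leading byte 0xF0 = 11110000 → 4-byte char #2 = F0 9F 92 86.
Offset 6: leading byte 0xE5 = 11100101 → 3-byte char #3 = E5 AA A5.
Offset 9: leading byte 0xF1 = 11110001 → 4-byte char #4 = F1 91 B6 A2.
Leading byte 0xF1 = 11110001 matches 11110xxx → 4-byte sequence.
Byte 1: 0xF1 = 11110001, payload 001 (3 bits).
Byte 2: 0x91 = 10010001 (10xxxxxx ✓), payload 010001.
Byte 3: 0xB6 = 10110110 (10xxxxxx ✓), payload 110110.
Byte 4: 0xA2 = 10100010 (10xxxxxx ✓), payload 100010.
Concatenate: 001010001110110100010 = 0x51DA2 (21 bits → U+51DA2).

U+51DA2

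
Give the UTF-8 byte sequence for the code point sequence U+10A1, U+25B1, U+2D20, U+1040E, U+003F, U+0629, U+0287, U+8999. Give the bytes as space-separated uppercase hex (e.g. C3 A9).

U+10A1: 3-byte form → E1 82 A1.
U+25B1: 3-byte form → E2 96 B1.
U+2D20: 3-byte form → E2 B4 A0.
U+1040E: 4-byte form → F0 90 90 8E.
U+003F: 1-byte form → 3F.
U+0629: 2-byte form → D8 A9.
U+0287: 2-byte form → CA 87.
U+8999: 3-byte form → E8 A6 99.
Concatenated (21 bytes): E1 82 A1 E2 96 B1 E2 B4 A0 F0 90 90 8E 3F D8 A9 CA 87 E8 A6 99.

E1 82 A1 E2 96 B1 E2 B4 A0 F0 90 90 8E 3F D8 A9 CA 87 E8 A6 99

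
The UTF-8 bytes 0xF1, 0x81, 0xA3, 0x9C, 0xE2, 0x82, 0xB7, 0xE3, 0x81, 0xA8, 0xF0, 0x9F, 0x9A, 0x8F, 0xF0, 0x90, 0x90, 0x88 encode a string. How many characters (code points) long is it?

Byte at offset 0: 0xF1 = 11110001 → 4-byte char (#1). Advance 4.
Byte at offset 4: 0xE2 = 11100010 → 3-byte char (#2). Advance 3.
Byte at offset 7: 0xE3 = 11100011 → 3-byte char (#3). Advance 3.
Byte at offset 10: 0xF0 = 11110000 → 4-byte char (#4). Advance 4.
Byte at offset 14: 0xF0 = 11110000 → 4-byte char (#5). Advance 4.
Reached end at offset 18 after 5 code points.

5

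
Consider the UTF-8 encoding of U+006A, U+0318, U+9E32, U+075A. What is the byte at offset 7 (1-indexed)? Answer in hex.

0xDD

1-indexed offset 7 is 0-indexed offset 6.
U+006A → 1-byte form 6A at offsets 0–0.
U+0318 → 2-byte form CC 98 at offsets 1–2.
U+9E32 → 3-byte form E9 B8 B2 at offsets 3–5.
U+075A → 2-byte form DD 9A at offsets 6–7.
Offset 6 falls in char 4's range; it's byte 1 of DD 9A = 0xDD.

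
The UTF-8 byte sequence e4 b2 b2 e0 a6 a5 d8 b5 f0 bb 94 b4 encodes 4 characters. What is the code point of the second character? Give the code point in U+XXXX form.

U+09A5

Offset 0: leading byte 0xE4 = 11100100 → 3-byte char #1 = E4 B2 B2.
Offset 3: leading byte 0xE0 = 11100000 → 3-byte char #2 = E0 A6 A5.
Leading byte 0xE0 = 11100000 matches 1110xxxx → 3-byte sequence.
Byte 1: 0xE0 = 11100000, payload 0000 (4 bits).
Byte 2: 0xA6 = 10100110 (10xxxxxx ✓), payload 100110.
Byte 3: 0xA5 = 10100101 (10xxxxxx ✓), payload 100101.
Concatenate: 0000100110100101 = 0x9A5 (16 bits → U+09A5).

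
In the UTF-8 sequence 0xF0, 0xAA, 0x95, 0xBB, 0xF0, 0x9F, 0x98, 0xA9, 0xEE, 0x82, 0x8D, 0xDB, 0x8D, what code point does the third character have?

U+E08D

Offset 0: leading byte 0xF0 = 11110000 → 4-byte char #1 = F0 AA 95 BB.
Offset 4: leading byte 0xF0 = 11110000 → 4-byte char #2 = F0 9F 98 A9.
Offset 8: leading byte 0xEE = 11101110 → 3-byte char #3 = EE 82 8D.
Leading byte 0xEE = 11101110 matches 1110xxxx → 3-byte sequence.
Byte 1: 0xEE = 11101110, payload 1110 (4 bits).
Byte 2: 0x82 = 10000010 (10xxxxxx ✓), payload 000010.
Byte 3: 0x8D = 10001101 (10xxxxxx ✓), payload 001101.
Concatenate: 1110000010001101 = 0xE08D (16 bits → U+E08D).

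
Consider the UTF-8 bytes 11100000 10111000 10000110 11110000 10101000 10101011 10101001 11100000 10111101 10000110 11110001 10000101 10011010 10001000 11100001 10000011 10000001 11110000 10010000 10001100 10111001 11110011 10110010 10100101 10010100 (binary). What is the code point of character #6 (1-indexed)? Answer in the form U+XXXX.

U+10339

Offset 0: leading byte 0xE0 = 11100000 → 3-byte char #1 = E0 B8 86.
Offset 3: leading byte 0xF0 = 11110000 → 4-byte char #2 = F0 A8 AB A9.
Offset 7: leading byte 0xE0 = 11100000 → 3-byte char #3 = E0 BD 86.
Offset 10: leading byte 0xF1 = 11110001 → 4-byte char #4 = F1 85 9A 88.
Offset 14: leading byte 0xE1 = 11100001 → 3-byte char #5 = E1 83 81.
Offset 17: leading byte 0xF0 = 11110000 → 4-byte char #6 = F0 90 8C B9.
Leading byte 0xF0 = 11110000 matches 11110xxx → 4-byte sequence.
Byte 1: 0xF0 = 11110000, payload 000 (3 bits).
Byte 2: 0x90 = 10010000 (10xxxxxx ✓), payload 010000.
Byte 3: 0x8C = 10001100 (10xxxxxx ✓), payload 001100.
Byte 4: 0xB9 = 10111001 (10xxxxxx ✓), payload 111001.
Concatenate: 000010000001100111001 = 0x10339 (21 bits → U+10339).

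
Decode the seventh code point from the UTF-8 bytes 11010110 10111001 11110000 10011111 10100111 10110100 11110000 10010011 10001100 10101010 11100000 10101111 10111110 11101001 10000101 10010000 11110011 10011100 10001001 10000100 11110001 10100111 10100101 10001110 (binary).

Offset 0: leading byte 0xD6 = 11010110 → 2-byte char #1 = D6 B9.
Offset 2: leading byte 0xF0 = 11110000 → 4-byte char #2 = F0 9F A7 B4.
Offset 6: leading byte 0xF0 = 11110000 → 4-byte char #3 = F0 93 8C AA.
Offset 10: leading byte 0xE0 = 11100000 → 3-byte char #4 = E0 AF BE.
Offset 13: leading byte 0xE9 = 11101001 → 3-byte char #5 = E9 85 90.
Offset 16: leading byte 0xF3 = 11110011 → 4-byte char #6 = F3 9C 89 84.
Offset 20: leading byte 0xF1 = 11110001 → 4-byte char #7 = F1 A7 A5 8E.
Leading byte 0xF1 = 11110001 matches 11110xxx → 4-byte sequence.
Byte 1: 0xF1 = 11110001, payload 001 (3 bits).
Byte 2: 0xA7 = 10100111 (10xxxxxx ✓), payload 100111.
Byte 3: 0xA5 = 10100101 (10xxxxxx ✓), payload 100101.
Byte 4: 0x8E = 10001110 (10xxxxxx ✓), payload 001110.
Concatenate: 001100111100101001110 = 0x6794E (21 bits → U+6794E).

U+6794E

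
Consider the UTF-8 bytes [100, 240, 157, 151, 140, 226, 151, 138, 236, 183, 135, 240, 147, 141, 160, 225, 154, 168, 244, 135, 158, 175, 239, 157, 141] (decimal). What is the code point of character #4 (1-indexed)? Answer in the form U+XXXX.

U+CDC7

Offset 0: leading byte 0x64 = 01100100 → 1-byte char #1 = 64.
Offset 1: leading byte 0xF0 = 11110000 → 4-byte char #2 = F0 9D 97 8C.
Offset 5: leading byte 0xE2 = 11100010 → 3-byte char #3 = E2 97 8A.
Offset 8: leading byte 0xEC = 11101100 → 3-byte char #4 = EC B7 87.
Leading byte 0xEC = 11101100 matches 1110xxxx → 3-byte sequence.
Byte 1: 0xEC = 11101100, payload 1100 (4 bits).
Byte 2: 0xB7 = 10110111 (10xxxxxx ✓), payload 110111.
Byte 3: 0x87 = 10000111 (10xxxxxx ✓), payload 000111.
Concatenate: 1100110111000111 = 0xCDC7 (16 bits → U+CDC7).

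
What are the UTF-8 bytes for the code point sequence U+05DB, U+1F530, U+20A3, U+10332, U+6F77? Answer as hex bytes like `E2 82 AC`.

D7 9B F0 9F 94 B0 E2 82 A3 F0 90 8C B2 E6 BD B7

U+05DB: 2-byte form → D7 9B.
U+1F530: 4-byte form → F0 9F 94 B0.
U+20A3: 3-byte form → E2 82 A3.
U+10332: 4-byte form → F0 90 8C B2.
U+6F77: 3-byte form → E6 BD B7.
Concatenated (16 bytes): D7 9B F0 9F 94 B0 E2 82 A3 F0 90 8C B2 E6 BD B7.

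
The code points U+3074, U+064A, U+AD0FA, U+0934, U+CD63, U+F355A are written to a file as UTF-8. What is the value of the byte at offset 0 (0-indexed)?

U+3074 → 3-byte form E3 81 B4 at offsets 0–2.
Offset 0 falls in char 1's range; it's byte 1 of E3 81 B4 = 0xE3.

0xE3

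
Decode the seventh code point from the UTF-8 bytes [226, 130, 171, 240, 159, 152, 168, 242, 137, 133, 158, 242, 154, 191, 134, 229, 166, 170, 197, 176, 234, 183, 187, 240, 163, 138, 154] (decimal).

Offset 0: leading byte 0xE2 = 11100010 → 3-byte char #1 = E2 82 AB.
Offset 3: leading byte 0xF0 = 11110000 → 4-byte char #2 = F0 9F 98 A8.
Offset 7: leading byte 0xF2 = 11110010 → 4-byte char #3 = F2 89 85 9E.
Offset 11: leading byte 0xF2 = 11110010 → 4-byte char #4 = F2 9A BF 86.
Offset 15: leading byte 0xE5 = 11100101 → 3-byte char #5 = E5 A6 AA.
Offset 18: leading byte 0xC5 = 11000101 → 2-byte char #6 = C5 B0.
Offset 20: leading byte 0xEA = 11101010 → 3-byte char #7 = EA B7 BB.
Leading byte 0xEA = 11101010 matches 1110xxxx → 3-byte sequence.
Byte 1: 0xEA = 11101010, payload 1010 (4 bits).
Byte 2: 0xB7 = 10110111 (10xxxxxx ✓), payload 110111.
Byte 3: 0xBB = 10111011 (10xxxxxx ✓), payload 111011.
Concatenate: 1010110111111011 = 0xADFB (16 bits → U+ADFB).

U+ADFB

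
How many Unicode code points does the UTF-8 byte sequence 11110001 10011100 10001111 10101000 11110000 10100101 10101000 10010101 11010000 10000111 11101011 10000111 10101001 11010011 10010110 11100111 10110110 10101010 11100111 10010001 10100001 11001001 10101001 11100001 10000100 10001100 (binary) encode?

Byte at offset 0: 0xF1 = 11110001 → 4-byte char (#1). Advance 4.
Byte at offset 4: 0xF0 = 11110000 → 4-byte char (#2). Advance 4.
Byte at offset 8: 0xD0 = 11010000 → 2-byte char (#3). Advance 2.
Byte at offset 10: 0xEB = 11101011 → 3-byte char (#4). Advance 3.
Byte at offset 13: 0xD3 = 11010011 → 2-byte char (#5). Advance 2.
Byte at offset 15: 0xE7 = 11100111 → 3-byte char (#6). Advance 3.
Byte at offset 18: 0xE7 = 11100111 → 3-byte char (#7). Advance 3.
Byte at offset 21: 0xC9 = 11001001 → 2-byte char (#8). Advance 2.
Byte at offset 23: 0xE1 = 11100001 → 3-byte char (#9). Advance 3.
Reached end at offset 26 after 9 code points.

9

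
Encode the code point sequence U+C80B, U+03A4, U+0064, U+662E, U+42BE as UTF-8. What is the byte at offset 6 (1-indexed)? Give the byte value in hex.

1-indexed offset 6 is 0-indexed offset 5.
U+C80B → 3-byte form EC A0 8B at offsets 0–2.
U+03A4 → 2-byte form CE A4 at offsets 3–4.
U+0064 → 1-byte form 64 at offsets 5–5.
Offset 5 falls in char 3's range; it's byte 1 of 64 = 0x64.

0x64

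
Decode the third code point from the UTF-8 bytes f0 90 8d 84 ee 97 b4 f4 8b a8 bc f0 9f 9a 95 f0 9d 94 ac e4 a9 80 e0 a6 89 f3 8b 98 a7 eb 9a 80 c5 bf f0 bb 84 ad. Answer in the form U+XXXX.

U+10BA3C

Offset 0: leading byte 0xF0 = 11110000 → 4-byte char #1 = F0 90 8D 84.
Offset 4: leading byte 0xEE = 11101110 → 3-byte char #2 = EE 97 B4.
Offset 7: leading byte 0xF4 = 11110100 → 4-byte char #3 = F4 8B A8 BC.
Leading byte 0xF4 = 11110100 matches 11110xxx → 4-byte sequence.
Byte 1: 0xF4 = 11110100, payload 100 (3 bits).
Byte 2: 0x8B = 10001011 (10xxxxxx ✓), payload 001011.
Byte 3: 0xA8 = 10101000 (10xxxxxx ✓), payload 101000.
Byte 4: 0xBC = 10111100 (10xxxxxx ✓), payload 111100.
Concatenate: 100001011101000111100 = 0x10BA3C (21 bits → U+10BA3C).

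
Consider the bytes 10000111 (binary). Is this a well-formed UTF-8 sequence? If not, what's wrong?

Byte 0x87 = 10000111 has the form 10xxxxxx — a continuation byte — but there is no preceding leading byte.

invalid (continuation byte with no leading byte)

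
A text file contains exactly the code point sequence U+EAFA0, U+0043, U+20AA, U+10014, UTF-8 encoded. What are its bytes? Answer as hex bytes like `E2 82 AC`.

F3 AA BE A0 43 E2 82 AA F0 90 80 94

U+EAFA0: 4-byte form → F3 AA BE A0.
U+0043: 1-byte form → 43.
U+20AA: 3-byte form → E2 82 AA.
U+10014: 4-byte form → F0 90 80 94.
Concatenated (12 bytes): F3 AA BE A0 43 E2 82 AA F0 90 80 94.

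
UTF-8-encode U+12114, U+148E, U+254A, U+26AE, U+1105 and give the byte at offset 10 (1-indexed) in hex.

0x8A

1-indexed offset 10 is 0-indexed offset 9.
U+12114 → 4-byte form F0 92 84 94 at offsets 0–3.
U+148E → 3-byte form E1 92 8E at offsets 4–6.
U+254A → 3-byte form E2 95 8A at offsets 7–9.
Offset 9 falls in char 3's range; it's byte 3 of E2 95 8A = 0x8A.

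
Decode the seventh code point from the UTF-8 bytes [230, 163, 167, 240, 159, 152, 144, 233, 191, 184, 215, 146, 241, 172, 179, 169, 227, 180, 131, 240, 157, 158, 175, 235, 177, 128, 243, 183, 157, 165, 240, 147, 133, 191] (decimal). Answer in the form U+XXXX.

Offset 0: leading byte 0xE6 = 11100110 → 3-byte char #1 = E6 A3 A7.
Offset 3: leading byte 0xF0 = 11110000 → 4-byte char #2 = F0 9F 98 90.
Offset 7: leading byte 0xE9 = 11101001 → 3-byte char #3 = E9 BF B8.
Offset 10: leading byte 0xD7 = 11010111 → 2-byte char #4 = D7 92.
Offset 12: leading byte 0xF1 = 11110001 → 4-byte char #5 = F1 AC B3 A9.
Offset 16: leading byte 0xE3 = 11100011 → 3-byte char #6 = E3 B4 83.
Offset 19: leading byte 0xF0 = 11110000 → 4-byte char #7 = F0 9D 9E AF.
Leading byte 0xF0 = 11110000 matches 11110xxx → 4-byte sequence.
Byte 1: 0xF0 = 11110000, payload 000 (3 bits).
Byte 2: 0x9D = 10011101 (10xxxxxx ✓), payload 011101.
Byte 3: 0x9E = 10011110 (10xxxxxx ✓), payload 011110.
Byte 4: 0xAF = 10101111 (10xxxxxx ✓), payload 101111.
Concatenate: 000011101011110101111 = 0x1D7AF (21 bits → U+1D7AF).

U+1D7AF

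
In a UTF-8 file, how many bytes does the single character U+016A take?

2

U+016A = 0x16A. UTF-8 uses 1 byte below 0x80, 2 below 0x800, 3 below 0x10000, 4 up to 0x10FFFF. 0x16A is in U+0080–U+07FF → 2 bytes.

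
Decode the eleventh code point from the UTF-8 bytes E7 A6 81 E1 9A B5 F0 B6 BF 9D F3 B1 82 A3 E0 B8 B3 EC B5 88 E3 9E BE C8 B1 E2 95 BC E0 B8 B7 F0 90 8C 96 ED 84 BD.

Offset 0: leading byte 0xE7 = 11100111 → 3-byte char #1 = E7 A6 81.
Offset 3: leading byte 0xE1 = 11100001 → 3-byte char #2 = E1 9A B5.
Offset 6: leading byte 0xF0 = 11110000 → 4-byte char #3 = F0 B6 BF 9D.
Offset 10: leading byte 0xF3 = 11110011 → 4-byte char #4 = F3 B1 82 A3.
Offset 14: leading byte 0xE0 = 11100000 → 3-byte char #5 = E0 B8 B3.
Offset 17: leading byte 0xEC = 11101100 → 3-byte char #6 = EC B5 88.
Offset 20: leading byte 0xE3 = 11100011 → 3-byte char #7 = E3 9E BE.
Offset 23: leading byte 0xC8 = 11001000 → 2-byte char #8 = C8 B1.
Offset 25: leading byte 0xE2 = 11100010 → 3-byte char #9 = E2 95 BC.
Offset 28: leading byte 0xE0 = 11100000 → 3-byte char #10 = E0 B8 B7.
Offset 31: leading byte 0xF0 = 11110000 → 4-byte char #11 = F0 90 8C 96.
Leading byte 0xF0 = 11110000 matches 11110xxx → 4-byte sequence.
Byte 1: 0xF0 = 11110000, payload 000 (3 bits).
Byte 2: 0x90 = 10010000 (10xxxxxx ✓), payload 010000.
Byte 3: 0x8C = 10001100 (10xxxxxx ✓), payload 001100.
Byte 4: 0x96 = 10010110 (10xxxxxx ✓), payload 010110.
Concatenate: 000010000001100010110 = 0x10316 (21 bits → U+10316).

U+10316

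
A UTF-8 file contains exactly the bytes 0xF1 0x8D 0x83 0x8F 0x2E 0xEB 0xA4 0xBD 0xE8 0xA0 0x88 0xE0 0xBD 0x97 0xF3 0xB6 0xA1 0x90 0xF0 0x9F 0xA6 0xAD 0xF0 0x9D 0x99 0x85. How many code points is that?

Byte at offset 0: 0xF1 = 11110001 → 4-byte char (#1). Advance 4.
Byte at offset 4: 0x2E = 00101110 → 1-byte char (#2). Advance 1.
Byte at offset 5: 0xEB = 11101011 → 3-byte char (#3). Advance 3.
Byte at offset 8: 0xE8 = 11101000 → 3-byte char (#4). Advance 3.
Byte at offset 11: 0xE0 = 11100000 → 3-byte char (#5). Advance 3.
Byte at offset 14: 0xF3 = 11110011 → 4-byte char (#6). Advance 4.
Byte at offset 18: 0xF0 = 11110000 → 4-byte char (#7). Advance 4.
Byte at offset 22: 0xF0 = 11110000 → 4-byte char (#8). Advance 4.
Reached end at offset 26 after 8 code points.

8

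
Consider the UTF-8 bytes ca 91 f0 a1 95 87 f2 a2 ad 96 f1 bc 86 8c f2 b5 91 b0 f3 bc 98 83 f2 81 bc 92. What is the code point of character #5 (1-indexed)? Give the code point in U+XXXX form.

Offset 0: leading byte 0xCA = 11001010 → 2-byte char #1 = CA 91.
Offset 2: leading byte 0xF0 = 11110000 → 4-byte char #2 = F0 A1 95 87.
Offset 6: leading byte 0xF2 = 11110010 → 4-byte char #3 = F2 A2 AD 96.
Offset 10: leading byte 0xF1 = 11110001 → 4-byte char #4 = F1 BC 86 8C.
Offset 14: leading byte 0xF2 = 11110010 → 4-byte char #5 = F2 B5 91 B0.
Leading byte 0xF2 = 11110010 matches 11110xxx → 4-byte sequence.
Byte 1: 0xF2 = 11110010, payload 010 (3 bits).
Byte 2: 0xB5 = 10110101 (10xxxxxx ✓), payload 110101.
Byte 3: 0x91 = 10010001 (10xxxxxx ✓), payload 010001.
Byte 4: 0xB0 = 10110000 (10xxxxxx ✓), payload 110000.
Concatenate: 010110101010001110000 = 0xB5470 (21 bits → U+B5470).

U+B5470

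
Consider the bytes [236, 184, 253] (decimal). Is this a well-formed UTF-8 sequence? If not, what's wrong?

Leading byte 0xEC = 11101100 → 3-byte form.
Byte 3 is 0xFD = 11111101, which is not 10xxxxxx — expected a continuation byte.

invalid (non-continuation byte where continuation expected)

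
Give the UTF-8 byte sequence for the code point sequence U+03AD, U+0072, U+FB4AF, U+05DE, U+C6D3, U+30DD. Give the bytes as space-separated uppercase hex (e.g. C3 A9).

U+03AD: 2-byte form → CE AD.
U+0072: 1-byte form → 72.
U+FB4AF: 4-byte form → F3 BB 92 AF.
U+05DE: 2-byte form → D7 9E.
U+C6D3: 3-byte form → EC 9B 93.
U+30DD: 3-byte form → E3 83 9D.
Concatenated (15 bytes): CE AD 72 F3 BB 92 AF D7 9E EC 9B 93 E3 83 9D.

CE AD 72 F3 BB 92 AF D7 9E EC 9B 93 E3 83 9D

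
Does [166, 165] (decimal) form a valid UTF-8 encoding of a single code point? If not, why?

invalid (continuation byte with no leading byte)

Byte 0xA6 = 10100110 has the form 10xxxxxx — a continuation byte — but there is no preceding leading byte.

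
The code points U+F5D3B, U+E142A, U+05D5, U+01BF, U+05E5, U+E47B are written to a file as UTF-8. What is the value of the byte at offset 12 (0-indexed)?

U+F5D3B → 4-byte form F3 B5 B4 BB at offsets 0–3.
U+E142A → 4-byte form F3 A1 90 AA at offsets 4–7.
U+05D5 → 2-byte form D7 95 at offsets 8–9.
U+01BF → 2-byte form C6 BF at offsets 10–11.
U+05E5 → 2-byte form D7 A5 at offsets 12–13.
Offset 12 falls in char 5's range; it's byte 1 of D7 A5 = 0xD7.

0xD7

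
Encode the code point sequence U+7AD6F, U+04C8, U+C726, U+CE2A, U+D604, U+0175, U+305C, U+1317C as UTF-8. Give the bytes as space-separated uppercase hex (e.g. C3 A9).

F1 BA B5 AF D3 88 EC 9C A6 EC B8 AA ED 98 84 C5 B5 E3 81 9C F0 93 85 BC

U+7AD6F: 4-byte form → F1 BA B5 AF.
U+04C8: 2-byte form → D3 88.
U+C726: 3-byte form → EC 9C A6.
U+CE2A: 3-byte form → EC B8 AA.
U+D604: 3-byte form → ED 98 84.
U+0175: 2-byte form → C5 B5.
U+305C: 3-byte form → E3 81 9C.
U+1317C: 4-byte form → F0 93 85 BC.
Concatenated (24 bytes): F1 BA B5 AF D3 88 EC 9C A6 EC B8 AA ED 98 84 C5 B5 E3 81 9C F0 93 85 BC.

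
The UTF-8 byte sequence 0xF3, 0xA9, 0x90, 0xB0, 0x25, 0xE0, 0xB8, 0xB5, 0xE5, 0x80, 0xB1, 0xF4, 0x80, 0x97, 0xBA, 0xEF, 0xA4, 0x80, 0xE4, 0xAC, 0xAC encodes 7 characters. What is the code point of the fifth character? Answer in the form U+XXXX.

U+1005FA

Offset 0: leading byte 0xF3 = 11110011 → 4-byte char #1 = F3 A9 90 B0.
Offset 4: leading byte 0x25 = 00100101 → 1-byte char #2 = 25.
Offset 5: leading byte 0xE0 = 11100000 → 3-byte char #3 = E0 B8 B5.
Offset 8: leading byte 0xE5 = 11100101 → 3-byte char #4 = E5 80 B1.
Offset 11: leading byte 0xF4 = 11110100 → 4-byte char #5 = F4 80 97 BA.
Leading byte 0xF4 = 11110100 matches 11110xxx → 4-byte sequence.
Byte 1: 0xF4 = 11110100, payload 100 (3 bits).
Byte 2: 0x80 = 10000000 (10xxxxxx ✓), payload 000000.
Byte 3: 0x97 = 10010111 (10xxxxxx ✓), payload 010111.
Byte 4: 0xBA = 10111010 (10xxxxxx ✓), payload 111010.
Concatenate: 100000000010111111010 = 0x1005FA (21 bits → U+1005FA).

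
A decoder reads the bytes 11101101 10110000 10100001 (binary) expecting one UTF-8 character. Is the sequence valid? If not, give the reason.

invalid (encodes a surrogate (U+D800–U+DFFF))

Structurally a 3-byte sequence; payload = 0xDC21.
But 0xDC21 is in U+D800–U+DFFF, the surrogate range. Surrogates are not Unicode scalar values and are forbidden in UTF-8.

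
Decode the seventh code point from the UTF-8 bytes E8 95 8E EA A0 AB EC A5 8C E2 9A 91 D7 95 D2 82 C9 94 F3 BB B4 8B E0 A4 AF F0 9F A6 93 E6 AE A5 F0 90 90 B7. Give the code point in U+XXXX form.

Offset 0: leading byte 0xE8 = 11101000 → 3-byte char #1 = E8 95 8E.
Offset 3: leading byte 0xEA = 11101010 → 3-byte char #2 = EA A0 AB.
Offset 6: leading byte 0xEC = 11101100 → 3-byte char #3 = EC A5 8C.
Offset 9: leading byte 0xE2 = 11100010 → 3-byte char #4 = E2 9A 91.
Offset 12: leading byte 0xD7 = 11010111 → 2-byte char #5 = D7 95.
Offset 14: leading byte 0xD2 = 11010010 → 2-byte char #6 = D2 82.
Offset 16: leading byte 0xC9 = 11001001 → 2-byte char #7 = C9 94.
Leading byte 0xC9 = 11001001 matches 110xxxxx → 2-byte sequence.
Byte 1: 0xC9 = 11001001, payload 01001 (5 bits).
Byte 2: 0x94 = 10010100 (10xxxxxx ✓), payload 010100.
Concatenate: 01001010100 = 0x254 (11 bits → U+0254).

U+0254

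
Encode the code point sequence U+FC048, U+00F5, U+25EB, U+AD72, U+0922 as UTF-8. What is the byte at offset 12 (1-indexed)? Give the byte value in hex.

0xB2

1-indexed offset 12 is 0-indexed offset 11.
U+FC048 → 4-byte form F3 BC 81 88 at offsets 0–3.
U+00F5 → 2-byte form C3 B5 at offsets 4–5.
U+25EB → 3-byte form E2 97 AB at offsets 6–8.
U+AD72 → 3-byte form EA B5 B2 at offsets 9–11.
Offset 11 falls in char 4's range; it's byte 3 of EA B5 B2 = 0xB2.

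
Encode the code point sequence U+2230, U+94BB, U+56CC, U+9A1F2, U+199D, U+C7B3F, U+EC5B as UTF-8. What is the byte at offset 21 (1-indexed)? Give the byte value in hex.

1-indexed offset 21 is 0-indexed offset 20.
U+2230 → 3-byte form E2 88 B0 at offsets 0–2.
U+94BB → 3-byte form E9 92 BB at offsets 3–5.
U+56CC → 3-byte form E5 9B 8C at offsets 6–8.
U+9A1F2 → 4-byte form F2 9A 87 B2 at offsets 9–12.
U+199D → 3-byte form E1 A6 9D at offsets 13–15.
U+C7B3F → 4-byte form F3 87 AC BF at offsets 16–19.
U+EC5B → 3-byte form EE B1 9B at offsets 20–22.
Offset 20 falls in char 7's range; it's byte 1 of EE B1 9B = 0xEE.

0xEE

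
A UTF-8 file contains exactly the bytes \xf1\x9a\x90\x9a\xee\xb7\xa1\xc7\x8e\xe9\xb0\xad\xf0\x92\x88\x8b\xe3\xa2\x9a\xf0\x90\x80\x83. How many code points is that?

7

Byte at offset 0: 0xF1 = 11110001 → 4-byte char (#1). Advance 4.
Byte at offset 4: 0xEE = 11101110 → 3-byte char (#2). Advance 3.
Byte at offset 7: 0xC7 = 11000111 → 2-byte char (#3). Advance 2.
Byte at offset 9: 0xE9 = 11101001 → 3-byte char (#4). Advance 3.
Byte at offset 12: 0xF0 = 11110000 → 4-byte char (#5). Advance 4.
Byte at offset 16: 0xE3 = 11100011 → 3-byte char (#6). Advance 3.
Byte at offset 19: 0xF0 = 11110000 → 4-byte char (#7). Advance 4.
Reached end at offset 23 after 7 code points.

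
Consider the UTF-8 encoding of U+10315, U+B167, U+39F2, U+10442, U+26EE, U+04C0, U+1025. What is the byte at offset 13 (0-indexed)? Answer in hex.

U+10315 → 4-byte form F0 90 8C 95 at offsets 0–3.
U+B167 → 3-byte form EB 85 A7 at offsets 4–6.
U+39F2 → 3-byte form E3 A7 B2 at offsets 7–9.
U+10442 → 4-byte form F0 90 91 82 at offsets 10–13.
Offset 13 falls in char 4's range; it's byte 4 of F0 90 91 82 = 0x82.

0x82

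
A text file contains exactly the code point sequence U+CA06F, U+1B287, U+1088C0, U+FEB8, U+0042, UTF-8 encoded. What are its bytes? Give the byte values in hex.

F3 8A 81 AF F0 9B 8A 87 F4 88 A3 80 EF BA B8 42

U+CA06F: 4-byte form → F3 8A 81 AF.
U+1B287: 4-byte form → F0 9B 8A 87.
U+1088C0: 4-byte form → F4 88 A3 80.
U+FEB8: 3-byte form → EF BA B8.
U+0042: 1-byte form → 42.
Concatenated (16 bytes): F3 8A 81 AF F0 9B 8A 87 F4 88 A3 80 EF BA B8 42.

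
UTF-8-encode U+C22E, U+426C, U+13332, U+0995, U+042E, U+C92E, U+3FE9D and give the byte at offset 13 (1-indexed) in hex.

0x95

1-indexed offset 13 is 0-indexed offset 12.
U+C22E → 3-byte form EC 88 AE at offsets 0–2.
U+426C → 3-byte form E4 89 AC at offsets 3–5.
U+13332 → 4-byte form F0 93 8C B2 at offsets 6–9.
U+0995 → 3-byte form E0 A6 95 at offsets 10–12.
Offset 12 falls in char 4's range; it's byte 3 of E0 A6 95 = 0x95.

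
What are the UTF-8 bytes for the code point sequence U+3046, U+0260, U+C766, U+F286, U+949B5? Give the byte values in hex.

U+3046: 3-byte form → E3 81 86.
U+0260: 2-byte form → C9 A0.
U+C766: 3-byte form → EC 9D A6.
U+F286: 3-byte form → EF 8A 86.
U+949B5: 4-byte form → F2 94 A6 B5.
Concatenated (15 bytes): E3 81 86 C9 A0 EC 9D A6 EF 8A 86 F2 94 A6 B5.

E3 81 86 C9 A0 EC 9D A6 EF 8A 86 F2 94 A6 B5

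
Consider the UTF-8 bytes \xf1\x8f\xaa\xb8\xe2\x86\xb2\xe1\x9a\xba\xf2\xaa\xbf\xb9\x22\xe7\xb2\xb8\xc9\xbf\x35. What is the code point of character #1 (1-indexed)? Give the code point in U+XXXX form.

U+4FAB8

Offset 0: leading byte 0xF1 = 11110001 → 4-byte char #1 = F1 8F AA B8.
Leading byte 0xF1 = 11110001 matches 11110xxx → 4-byte sequence.
Byte 1: 0xF1 = 11110001, payload 001 (3 bits).
Byte 2: 0x8F = 10001111 (10xxxxxx ✓), payload 001111.
Byte 3: 0xAA = 10101010 (10xxxxxx ✓), payload 101010.
Byte 4: 0xB8 = 10111000 (10xxxxxx ✓), payload 111000.
Concatenate: 001001111101010111000 = 0x4FAB8 (21 bits → U+4FAB8).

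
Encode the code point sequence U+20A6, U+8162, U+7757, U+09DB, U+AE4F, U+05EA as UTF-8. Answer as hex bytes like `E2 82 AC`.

U+20A6: 3-byte form → E2 82 A6.
U+8162: 3-byte form → E8 85 A2.
U+7757: 3-byte form → E7 9D 97.
U+09DB: 3-byte form → E0 A7 9B.
U+AE4F: 3-byte form → EA B9 8F.
U+05EA: 2-byte form → D7 AA.
Concatenated (17 bytes): E2 82 A6 E8 85 A2 E7 9D 97 E0 A7 9B EA B9 8F D7 AA.

E2 82 A6 E8 85 A2 E7 9D 97 E0 A7 9B EA B9 8F D7 AA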